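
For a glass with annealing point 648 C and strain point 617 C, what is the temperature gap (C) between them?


Gap = T_anneal - T_strain:
  gap = 648 - 617 = 31 C

31 C


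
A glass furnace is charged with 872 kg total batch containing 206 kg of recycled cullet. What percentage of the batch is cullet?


Cullet ratio = (cullet mass / total batch mass) * 100
  Ratio = 206 / 872 * 100 = 23.62%

23.62%


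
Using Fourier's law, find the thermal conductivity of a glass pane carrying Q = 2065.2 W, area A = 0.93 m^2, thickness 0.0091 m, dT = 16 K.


Fourier's law rearranged: k = Q * t / (A * dT)
  Numerator = 2065.2 * 0.0091 = 18.79332
  Denominator = 0.93 * 16 = 14.88
  k = 18.79332 / 14.88 = 1.263 W/mK

1.263 W/mK


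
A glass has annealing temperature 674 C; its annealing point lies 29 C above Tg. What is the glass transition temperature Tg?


Rearrange T_anneal = Tg + offset for Tg:
  Tg = T_anneal - offset = 674 - 29 = 645 C

645 C


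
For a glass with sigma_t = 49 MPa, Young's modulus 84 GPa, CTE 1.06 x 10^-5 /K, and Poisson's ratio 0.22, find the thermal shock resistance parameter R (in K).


Thermal shock resistance: R = sigma * (1 - nu) / (E * alpha)
  Numerator = 49 * (1 - 0.22) = 38.22
  Denominator = 84 * 1000 * (1.06 x 10^-5) = 0.8904
  R = 38.22 / 0.8904 = 42.9 K

42.9 K


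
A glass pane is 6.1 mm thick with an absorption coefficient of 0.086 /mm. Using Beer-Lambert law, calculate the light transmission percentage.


Beer-Lambert law: T = exp(-alpha * thickness)
  exponent = -0.086 * 6.1 = -0.5246
  T = exp(-0.5246) = 0.5918
  Percentage = 0.5918 * 100 = 59.18%

59.18%


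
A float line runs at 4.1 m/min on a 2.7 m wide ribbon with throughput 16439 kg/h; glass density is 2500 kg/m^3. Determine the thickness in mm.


Ribbon cross-section from mass balance:
  Volume rate = throughput / density = 16439 / 2500 = 6.5756 m^3/h
  thickness = volume rate / (speed * 60 * width), i.e.
  thickness = throughput / (60 * speed * width * density) * 1000
  thickness = 16439 / (60 * 4.1 * 2.7 * 2500) * 1000 = 9.9 mm

9.9 mm


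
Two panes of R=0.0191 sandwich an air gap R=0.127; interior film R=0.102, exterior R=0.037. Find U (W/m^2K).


Total thermal resistance (series):
  R_total = R_in + R_glass + R_air + R_glass + R_out
  R_total = 0.102 + 0.0191 + 0.127 + 0.0191 + 0.037 = 0.3042 m^2K/W
U-value = 1 / R_total = 1 / 0.3042 = 3.287 W/m^2K

3.287 W/m^2K


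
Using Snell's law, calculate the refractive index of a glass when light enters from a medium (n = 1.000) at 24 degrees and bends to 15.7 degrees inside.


Apply Snell's law: n1 * sin(theta1) = n2 * sin(theta2)
  n2 = n1 * sin(theta1) / sin(theta2)
  sin(24) = 0.406737
  sin(15.7) = 0.2706
  n2 = 1.000 * 0.406737 / 0.2706 = 1.5031

1.5031


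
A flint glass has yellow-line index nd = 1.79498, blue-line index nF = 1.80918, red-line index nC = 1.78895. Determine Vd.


Abbe number formula: Vd = (nd - 1) / (nF - nC)
  nd - 1 = 1.79498 - 1 = 0.79498
  nF - nC = 1.80918 - 1.78895 = 0.02023
  Vd = 0.79498 / 0.02023 = 39.3

39.3


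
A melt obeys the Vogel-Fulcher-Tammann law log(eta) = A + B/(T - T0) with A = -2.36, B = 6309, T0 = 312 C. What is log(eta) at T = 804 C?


VFT equation: log(eta) = A + B / (T - T0)
  T - T0 = 804 - 312 = 492
  B / (T - T0) = 6309 / 492 = 12.823
  log(eta) = -2.36 + 12.823 = 10.463

10.463


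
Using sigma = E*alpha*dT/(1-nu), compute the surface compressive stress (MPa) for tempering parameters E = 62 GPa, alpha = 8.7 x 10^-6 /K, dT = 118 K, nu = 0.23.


Tempering stress: sigma = E * alpha * dT / (1 - nu)
  E (MPa) = 62 * 1000 = 62000
  Numerator = 62000 * (8.7 x 10^-6) * 118 = 63.6492
  Denominator = 1 - 0.23 = 0.77
  sigma = 63.6492 / 0.77 = 82.7 MPa

82.7 MPa


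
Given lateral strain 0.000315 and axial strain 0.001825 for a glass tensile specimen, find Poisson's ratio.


Poisson's ratio: nu = lateral strain / axial strain
  nu = 0.000315 / 0.001825 = 0.1726

0.1726


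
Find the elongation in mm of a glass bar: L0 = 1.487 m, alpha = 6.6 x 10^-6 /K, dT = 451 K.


Thermal expansion formula: dL = alpha * L0 * dT
  dL = (6.6 x 10^-6) * 1.487 * 451 = 0.0044262 m
Convert to mm: 0.0044262 * 1000 = 4.4262 mm

4.4262 mm


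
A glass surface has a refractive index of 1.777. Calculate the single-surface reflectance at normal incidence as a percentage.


Fresnel reflectance at normal incidence:
  R = ((n - 1)/(n + 1))^2
  (n - 1)/(n + 1) = (1.777 - 1)/(1.777 + 1) = 0.279798
  R = 0.279798^2 = 0.0782869
  R(%) = 0.0782869 * 100 = 7.829%

7.829%


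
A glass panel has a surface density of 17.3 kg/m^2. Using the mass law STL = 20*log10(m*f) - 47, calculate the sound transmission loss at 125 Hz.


Mass law: STL = 20 * log10(m * f) - 47
  m * f = 17.3 * 125 = 2162.5
  log10(2162.5) = 3.33496
  STL = 20 * 3.33496 - 47 = 66.6992 - 47 = 19.7 dB

19.7 dB


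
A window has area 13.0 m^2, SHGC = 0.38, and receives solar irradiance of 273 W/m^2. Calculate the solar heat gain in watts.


Solar heat gain: Q = Area * SHGC * Irradiance
  Q = 13.0 * 0.38 * 273 = 1348.6 W

1348.6 W


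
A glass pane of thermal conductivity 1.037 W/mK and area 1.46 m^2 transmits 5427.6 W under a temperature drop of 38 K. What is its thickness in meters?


Fourier's law: t = k * A * dT / Q
  t = 1.037 * 1.46 * 38 / 5427.6
  t = 57.53276 / 5427.6 = 0.0106 m

0.0106 m


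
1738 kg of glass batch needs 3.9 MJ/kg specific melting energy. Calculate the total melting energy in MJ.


Total energy = mass * specific energy
  E = 1738 * 3.9 = 6778.2 MJ

6778.2 MJ


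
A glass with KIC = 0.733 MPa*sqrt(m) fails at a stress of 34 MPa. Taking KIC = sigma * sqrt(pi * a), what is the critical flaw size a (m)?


Rearrange KIC = sigma * sqrt(pi * a):
  sqrt(pi * a) = KIC / sigma
  sqrt(pi * a) = 0.733 / 34 = 0.021559
  a = (KIC / sigma)^2 / pi
  a = 0.021559^2 / pi = 0.0001479 m

0.0001479 m


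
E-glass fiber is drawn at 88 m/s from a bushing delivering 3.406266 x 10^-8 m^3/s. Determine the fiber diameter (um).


Cross-sectional area from continuity:
  A = Q / v = 3.406266 x 10^-8 / 88 = 3.870757 x 10^-10 m^2
Diameter from circular cross-section:
  d = sqrt(4A / pi) * 10^6 (m -> um)
  d = sqrt(4 * 3.870757 x 10^-10 / pi) * 10^6 = 22.2 um

22.2 um


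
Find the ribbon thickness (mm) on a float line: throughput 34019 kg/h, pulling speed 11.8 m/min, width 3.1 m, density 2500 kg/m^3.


Ribbon cross-section from mass balance:
  Volume rate = throughput / density = 34019 / 2500 = 13.6076 m^3/h
  thickness = volume rate / (speed * 60 * width), i.e.
  thickness = throughput / (60 * speed * width * density) * 1000
  thickness = 34019 / (60 * 11.8 * 3.1 * 2500) * 1000 = 6.2 mm

6.2 mm


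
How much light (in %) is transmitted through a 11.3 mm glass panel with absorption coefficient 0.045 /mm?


Beer-Lambert law: T = exp(-alpha * thickness)
  exponent = -0.045 * 11.3 = -0.5085
  T = exp(-0.5085) = 0.6014
  Percentage = 0.6014 * 100 = 60.14%

60.14%


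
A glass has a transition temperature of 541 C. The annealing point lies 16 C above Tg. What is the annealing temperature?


The annealing temperature is Tg plus the offset:
  T_anneal = 541 + 16 = 557 C

557 C


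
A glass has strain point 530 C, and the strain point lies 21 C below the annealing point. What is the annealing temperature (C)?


T_anneal = T_strain + gap:
  T_anneal = 530 + 21 = 551 C

551 C


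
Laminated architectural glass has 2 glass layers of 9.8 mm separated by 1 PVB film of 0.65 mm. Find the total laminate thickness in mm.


Total thickness = glass contribution + PVB contribution
  Glass: 2 * 9.8 = 19.6 mm
  PVB: 1 * 0.65 = 0.65 mm
  Total = 19.6 + 0.65 = 20.25 mm

20.25 mm


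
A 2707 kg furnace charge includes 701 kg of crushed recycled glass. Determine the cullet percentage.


Cullet ratio = (cullet mass / total batch mass) * 100
  Ratio = 701 / 2707 * 100 = 25.9%

25.9%


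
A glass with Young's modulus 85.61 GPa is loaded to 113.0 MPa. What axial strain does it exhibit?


Rearrange E = sigma / epsilon:
  epsilon = sigma / E
  E (MPa) = 85.61 * 1000 = 85610
  epsilon = 113.0 / 85610 = 0.00132

0.00132


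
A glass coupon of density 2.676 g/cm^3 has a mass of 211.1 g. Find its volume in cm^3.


Rearrange rho = m / V:
  V = m / rho
  V = 211.1 / 2.676 = 78.886 cm^3

78.886 cm^3


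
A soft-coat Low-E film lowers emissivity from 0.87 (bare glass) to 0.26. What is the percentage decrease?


Percentage reduction = (1 - coated/uncoated) * 100
  Ratio = 0.26 / 0.87 = 0.2989
  Reduction = (1 - 0.2989) * 100 = 70.1%

70.1%


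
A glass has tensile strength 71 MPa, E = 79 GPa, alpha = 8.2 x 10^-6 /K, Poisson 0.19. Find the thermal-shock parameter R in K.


Thermal shock resistance: R = sigma * (1 - nu) / (E * alpha)
  Numerator = 71 * (1 - 0.19) = 57.51
  Denominator = 79 * 1000 * (8.2 x 10^-6) = 0.6478
  R = 57.51 / 0.6478 = 88.8 K

88.8 K


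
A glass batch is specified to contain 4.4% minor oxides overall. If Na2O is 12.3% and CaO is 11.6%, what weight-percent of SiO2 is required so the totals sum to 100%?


Known pieces sum to 100%:
  SiO2 = 100 - (others + Na2O + CaO)
  SiO2 = 100 - (4.4 + 12.3 + 11.6) = 71.7%

71.7%


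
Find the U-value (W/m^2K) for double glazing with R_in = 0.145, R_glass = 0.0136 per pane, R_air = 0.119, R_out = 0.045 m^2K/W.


Total thermal resistance (series):
  R_total = R_in + R_glass + R_air + R_glass + R_out
  R_total = 0.145 + 0.0136 + 0.119 + 0.0136 + 0.045 = 0.3362 m^2K/W
U-value = 1 / R_total = 1 / 0.3362 = 2.974 W/m^2K

2.974 W/m^2K


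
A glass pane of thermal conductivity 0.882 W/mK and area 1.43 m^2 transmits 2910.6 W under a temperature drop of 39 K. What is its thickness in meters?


Fourier's law: t = k * A * dT / Q
  t = 0.882 * 1.43 * 39 / 2910.6
  t = 49.18914 / 2910.6 = 0.0169 m

0.0169 m


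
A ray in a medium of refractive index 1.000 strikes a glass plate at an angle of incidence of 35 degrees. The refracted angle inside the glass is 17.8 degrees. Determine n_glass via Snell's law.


Apply Snell's law: n1 * sin(theta1) = n2 * sin(theta2)
  n2 = n1 * sin(theta1) / sin(theta2)
  sin(35) = 0.573576
  sin(17.8) = 0.305695
  n2 = 1.000 * 0.573576 / 0.305695 = 1.8763

1.8763


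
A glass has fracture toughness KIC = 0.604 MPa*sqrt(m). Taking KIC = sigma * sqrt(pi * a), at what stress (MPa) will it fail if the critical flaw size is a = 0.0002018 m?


Rearrange KIC = sigma * sqrt(pi * a):
  sigma = KIC / sqrt(pi * a)
  sqrt(pi * 0.0002018) = 0.025179
  sigma = 0.604 / 0.025179 = 23.99 MPa

23.99 MPa


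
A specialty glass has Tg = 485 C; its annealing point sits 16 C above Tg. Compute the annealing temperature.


The annealing temperature is Tg plus the offset:
  T_anneal = 485 + 16 = 501 C

501 C


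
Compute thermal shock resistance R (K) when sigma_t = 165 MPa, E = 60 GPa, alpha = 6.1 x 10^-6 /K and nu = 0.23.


Thermal shock resistance: R = sigma * (1 - nu) / (E * alpha)
  Numerator = 165 * (1 - 0.23) = 127.05
  Denominator = 60 * 1000 * (6.1 x 10^-6) = 0.366
  R = 127.05 / 0.366 = 347.1 K

347.1 K


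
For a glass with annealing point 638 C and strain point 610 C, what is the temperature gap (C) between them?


Gap = T_anneal - T_strain:
  gap = 638 - 610 = 28 C

28 C


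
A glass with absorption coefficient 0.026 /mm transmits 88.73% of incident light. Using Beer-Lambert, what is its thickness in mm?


Rearrange T = exp(-alpha * thickness):
  thickness = -ln(T) / alpha
  T = 88.73/100 = 0.8873
  ln(T) = -0.11957
  -ln(T) = 0.11957
  thickness = 0.11957 / 0.026 = 4.6 mm

4.6 mm


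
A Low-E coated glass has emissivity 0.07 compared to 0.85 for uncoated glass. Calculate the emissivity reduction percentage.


Percentage reduction = (1 - coated/uncoated) * 100
  Ratio = 0.07 / 0.85 = 0.0824
  Reduction = (1 - 0.0824) * 100 = 91.8%

91.8%


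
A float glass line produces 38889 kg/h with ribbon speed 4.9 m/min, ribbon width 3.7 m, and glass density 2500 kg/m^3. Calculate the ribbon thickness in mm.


Ribbon cross-section from mass balance:
  Volume rate = throughput / density = 38889 / 2500 = 15.5556 m^3/h
  thickness = volume rate / (speed * 60 * width), i.e.
  thickness = throughput / (60 * speed * width * density) * 1000
  thickness = 38889 / (60 * 4.9 * 3.7 * 2500) * 1000 = 14.3 mm

14.3 mm


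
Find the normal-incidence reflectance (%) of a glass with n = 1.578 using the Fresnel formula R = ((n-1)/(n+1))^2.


Fresnel reflectance at normal incidence:
  R = ((n - 1)/(n + 1))^2
  (n - 1)/(n + 1) = (1.578 - 1)/(1.578 + 1) = 0.224205
  R = 0.224205^2 = 0.0502679
  R(%) = 0.0502679 * 100 = 5.027%

5.027%


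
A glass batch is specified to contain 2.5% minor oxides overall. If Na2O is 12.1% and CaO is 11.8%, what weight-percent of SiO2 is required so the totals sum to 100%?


Known pieces sum to 100%:
  SiO2 = 100 - (others + Na2O + CaO)
  SiO2 = 100 - (2.5 + 12.1 + 11.8) = 73.6%

73.6%


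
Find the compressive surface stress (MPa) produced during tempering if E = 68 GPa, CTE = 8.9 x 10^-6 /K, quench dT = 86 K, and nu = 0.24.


Tempering stress: sigma = E * alpha * dT / (1 - nu)
  E (MPa) = 68 * 1000 = 68000
  Numerator = 68000 * (8.9 x 10^-6) * 86 = 52.0472
  Denominator = 1 - 0.24 = 0.76
  sigma = 52.0472 / 0.76 = 68.5 MPa

68.5 MPa


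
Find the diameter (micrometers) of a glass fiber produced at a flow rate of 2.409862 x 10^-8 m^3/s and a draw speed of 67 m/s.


Cross-sectional area from continuity:
  A = Q / v = 2.409862 x 10^-8 / 67 = 3.596809 x 10^-10 m^2
Diameter from circular cross-section:
  d = sqrt(4A / pi) * 10^6 (m -> um)
  d = sqrt(4 * 3.596809 x 10^-10 / pi) * 10^6 = 21.4 um

21.4 um


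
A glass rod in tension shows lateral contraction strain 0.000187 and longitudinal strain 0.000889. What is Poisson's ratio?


Poisson's ratio: nu = lateral strain / axial strain
  nu = 0.000187 / 0.000889 = 0.2103

0.2103


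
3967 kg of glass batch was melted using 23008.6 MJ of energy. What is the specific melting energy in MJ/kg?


Rearrange E = m * s for s:
  s = E / m
  s = 23008.6 / 3967 = 5.8 MJ/kg

5.8 MJ/kg


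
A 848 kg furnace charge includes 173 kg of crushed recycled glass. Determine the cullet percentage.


Cullet ratio = (cullet mass / total batch mass) * 100
  Ratio = 173 / 848 * 100 = 20.4%

20.4%


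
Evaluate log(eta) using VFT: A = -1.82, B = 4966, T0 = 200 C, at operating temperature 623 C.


VFT equation: log(eta) = A + B / (T - T0)
  T - T0 = 623 - 200 = 423
  B / (T - T0) = 4966 / 423 = 11.74
  log(eta) = -1.82 + 11.74 = 9.92

9.92


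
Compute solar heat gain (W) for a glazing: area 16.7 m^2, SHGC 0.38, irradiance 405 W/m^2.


Solar heat gain: Q = Area * SHGC * Irradiance
  Q = 16.7 * 0.38 * 405 = 2570.1 W

2570.1 W


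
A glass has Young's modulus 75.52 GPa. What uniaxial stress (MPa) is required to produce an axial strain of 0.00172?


Rearrange E = sigma / epsilon:
  sigma = E * epsilon
  E (MPa) = 75.52 * 1000 = 75520
  sigma = 75520 * 0.00172 = 129.89 MPa

129.89 MPa


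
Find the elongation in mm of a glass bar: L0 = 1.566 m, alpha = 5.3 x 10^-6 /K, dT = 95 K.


Thermal expansion formula: dL = alpha * L0 * dT
  dL = (5.3 x 10^-6) * 1.566 * 95 = 0.00078848 m
Convert to mm: 0.00078848 * 1000 = 0.7885 mm

0.7885 mm


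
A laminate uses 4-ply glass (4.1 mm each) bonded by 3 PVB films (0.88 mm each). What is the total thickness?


Total thickness = glass contribution + PVB contribution
  Glass: 4 * 4.1 = 16.4 mm
  PVB: 3 * 0.88 = 2.64 mm
  Total = 16.4 + 2.64 = 19.04 mm

19.04 mm


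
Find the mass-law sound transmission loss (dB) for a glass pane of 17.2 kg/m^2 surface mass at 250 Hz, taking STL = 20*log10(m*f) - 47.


Mass law: STL = 20 * log10(m * f) - 47
  m * f = 17.2 * 250 = 4300
  log10(4300) = 3.63347
  STL = 20 * 3.63347 - 47 = 72.6694 - 47 = 25.7 dB

25.7 dB


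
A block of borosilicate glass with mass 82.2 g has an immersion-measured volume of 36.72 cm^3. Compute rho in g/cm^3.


Use the definition of density:
  rho = mass / volume
  rho = 82.2 / 36.72 = 2.239 g/cm^3

2.239 g/cm^3


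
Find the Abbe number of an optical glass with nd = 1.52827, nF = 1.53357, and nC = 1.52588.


Abbe number formula: Vd = (nd - 1) / (nF - nC)
  nd - 1 = 1.52827 - 1 = 0.52827
  nF - nC = 1.53357 - 1.52588 = 0.00769
  Vd = 0.52827 / 0.00769 = 68.7

68.7


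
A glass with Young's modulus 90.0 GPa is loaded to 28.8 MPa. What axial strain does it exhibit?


Rearrange E = sigma / epsilon:
  epsilon = sigma / E
  E (MPa) = 90.0 * 1000 = 90000
  epsilon = 28.8 / 90000 = 0.00032

0.00032


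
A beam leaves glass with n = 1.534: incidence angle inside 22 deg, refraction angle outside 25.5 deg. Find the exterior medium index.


Apply Snell's law: n1 * sin(theta1) = n2 * sin(theta2)
  n2 = n1 * sin(theta1) / sin(theta2)
  sin(22) = 0.374607
  sin(25.5) = 0.430511
  n2 = 1.534 * 0.374607 / 0.430511 = 1.3348

1.3348


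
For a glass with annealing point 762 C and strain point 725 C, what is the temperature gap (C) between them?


Gap = T_anneal - T_strain:
  gap = 762 - 725 = 37 C

37 C


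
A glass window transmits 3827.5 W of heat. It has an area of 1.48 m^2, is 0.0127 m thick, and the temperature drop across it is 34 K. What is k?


Fourier's law rearranged: k = Q * t / (A * dT)
  Numerator = 3827.5 * 0.0127 = 48.60925
  Denominator = 1.48 * 34 = 50.32
  k = 48.60925 / 50.32 = 0.966 W/mK

0.966 W/mK


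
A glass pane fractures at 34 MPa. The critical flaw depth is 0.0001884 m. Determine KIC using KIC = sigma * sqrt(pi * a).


Fracture toughness: KIC = sigma * sqrt(pi * a)
  pi * a = pi * 0.0001884 = 0.000591876
  sqrt(pi * a) = 0.024329
  KIC = 34 * 0.024329 = 0.827 MPa*sqrt(m)

0.827 MPa*sqrt(m)


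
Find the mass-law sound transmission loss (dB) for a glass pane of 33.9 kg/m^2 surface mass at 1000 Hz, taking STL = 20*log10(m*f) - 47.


Mass law: STL = 20 * log10(m * f) - 47
  m * f = 33.9 * 1000 = 33900
  log10(33900) = 4.5302
  STL = 20 * 4.5302 - 47 = 90.604 - 47 = 43.6 dB

43.6 dB


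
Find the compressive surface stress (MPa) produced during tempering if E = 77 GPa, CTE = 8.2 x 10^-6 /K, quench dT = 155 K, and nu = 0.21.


Tempering stress: sigma = E * alpha * dT / (1 - nu)
  E (MPa) = 77 * 1000 = 77000
  Numerator = 77000 * (8.2 x 10^-6) * 155 = 97.867
  Denominator = 1 - 0.21 = 0.79
  sigma = 97.867 / 0.79 = 123.9 MPa

123.9 MPa


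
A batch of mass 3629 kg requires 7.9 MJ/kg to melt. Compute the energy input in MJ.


Total energy = mass * specific energy
  E = 3629 * 7.9 = 28669.1 MJ

28669.1 MJ


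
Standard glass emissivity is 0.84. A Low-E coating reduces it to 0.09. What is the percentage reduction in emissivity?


Percentage reduction = (1 - coated/uncoated) * 100
  Ratio = 0.09 / 0.84 = 0.1071
  Reduction = (1 - 0.1071) * 100 = 89.3%

89.3%


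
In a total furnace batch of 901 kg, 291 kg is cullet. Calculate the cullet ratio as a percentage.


Cullet ratio = (cullet mass / total batch mass) * 100
  Ratio = 291 / 901 * 100 = 32.3%

32.3%


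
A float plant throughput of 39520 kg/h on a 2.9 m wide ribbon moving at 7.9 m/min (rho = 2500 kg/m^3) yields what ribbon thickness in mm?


Ribbon cross-section from mass balance:
  Volume rate = throughput / density = 39520 / 2500 = 15.808 m^3/h
  thickness = volume rate / (speed * 60 * width), i.e.
  thickness = throughput / (60 * speed * width * density) * 1000
  thickness = 39520 / (60 * 7.9 * 2.9 * 2500) * 1000 = 11.5 mm

11.5 mm


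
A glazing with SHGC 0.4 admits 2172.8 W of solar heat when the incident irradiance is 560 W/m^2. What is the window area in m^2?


Rearrange Q = Area * SHGC * Irradiance:
  Area = Q / (SHGC * Irradiance)
  Area = 2172.8 / (0.4 * 560) = 9.7 m^2

9.7 m^2


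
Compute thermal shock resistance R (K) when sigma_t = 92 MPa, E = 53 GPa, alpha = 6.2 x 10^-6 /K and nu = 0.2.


Thermal shock resistance: R = sigma * (1 - nu) / (E * alpha)
  Numerator = 92 * (1 - 0.2) = 73.6
  Denominator = 53 * 1000 * (6.2 x 10^-6) = 0.3286
  R = 73.6 / 0.3286 = 224.0 K

224.0 K


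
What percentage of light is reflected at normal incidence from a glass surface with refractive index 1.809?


Fresnel reflectance at normal incidence:
  R = ((n - 1)/(n + 1))^2
  (n - 1)/(n + 1) = (1.809 - 1)/(1.809 + 1) = 0.288003
  R = 0.288003^2 = 0.0829457
  R(%) = 0.0829457 * 100 = 8.295%

8.295%


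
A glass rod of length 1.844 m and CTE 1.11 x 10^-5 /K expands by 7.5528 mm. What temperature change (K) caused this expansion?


Rearrange dL = alpha * L0 * dT for dT:
  dT = dL / (alpha * L0)
  dL (m) = 7.5528 / 1000 = 0.0075528
  dT = 0.0075528 / ((1.11 x 10^-5) * 1.844) = 369.0 K

369.0 K


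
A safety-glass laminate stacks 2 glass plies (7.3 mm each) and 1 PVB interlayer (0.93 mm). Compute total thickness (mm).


Total thickness = glass contribution + PVB contribution
  Glass: 2 * 7.3 = 14.6 mm
  PVB: 1 * 0.93 = 0.93 mm
  Total = 14.6 + 0.93 = 15.53 mm

15.53 mm


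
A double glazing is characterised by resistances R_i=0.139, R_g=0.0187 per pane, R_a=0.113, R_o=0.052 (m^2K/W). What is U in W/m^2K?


Total thermal resistance (series):
  R_total = R_in + R_glass + R_air + R_glass + R_out
  R_total = 0.139 + 0.0187 + 0.113 + 0.0187 + 0.052 = 0.3414 m^2K/W
U-value = 1 / R_total = 1 / 0.3414 = 2.929 W/m^2K

2.929 W/m^2K


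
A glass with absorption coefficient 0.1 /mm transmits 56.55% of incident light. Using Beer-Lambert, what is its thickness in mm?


Rearrange T = exp(-alpha * thickness):
  thickness = -ln(T) / alpha
  T = 56.55/100 = 0.5655
  ln(T) = -0.57004
  -ln(T) = 0.57004
  thickness = 0.57004 / 0.1 = 5.7 mm

5.7 mm


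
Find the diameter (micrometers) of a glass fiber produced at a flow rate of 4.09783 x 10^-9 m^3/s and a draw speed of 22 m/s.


Cross-sectional area from continuity:
  A = Q / v = 4.09783 x 10^-9 / 22 = 1.86265 x 10^-10 m^2
Diameter from circular cross-section:
  d = sqrt(4A / pi) * 10^6 (m -> um)
  d = sqrt(4 * 1.86265 x 10^-10 / pi) * 10^6 = 15.4 um

15.4 um


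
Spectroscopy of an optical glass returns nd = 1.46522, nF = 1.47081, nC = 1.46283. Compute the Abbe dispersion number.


Abbe number formula: Vd = (nd - 1) / (nF - nC)
  nd - 1 = 1.46522 - 1 = 0.46522
  nF - nC = 1.47081 - 1.46283 = 0.00798
  Vd = 0.46522 / 0.00798 = 58.3

58.3


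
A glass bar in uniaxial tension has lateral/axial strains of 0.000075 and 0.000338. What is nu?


Poisson's ratio: nu = lateral strain / axial strain
  nu = 0.000075 / 0.000338 = 0.2219

0.2219


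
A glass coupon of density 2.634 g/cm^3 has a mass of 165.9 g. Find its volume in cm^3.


Rearrange rho = m / V:
  V = m / rho
  V = 165.9 / 2.634 = 62.984 cm^3

62.984 cm^3


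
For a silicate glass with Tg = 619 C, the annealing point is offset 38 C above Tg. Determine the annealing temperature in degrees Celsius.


The annealing temperature is Tg plus the offset:
  T_anneal = 619 + 38 = 657 C

657 C


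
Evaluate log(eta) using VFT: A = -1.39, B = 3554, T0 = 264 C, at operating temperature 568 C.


VFT equation: log(eta) = A + B / (T - T0)
  T - T0 = 568 - 264 = 304
  B / (T - T0) = 3554 / 304 = 11.691
  log(eta) = -1.39 + 11.691 = 10.301

10.301


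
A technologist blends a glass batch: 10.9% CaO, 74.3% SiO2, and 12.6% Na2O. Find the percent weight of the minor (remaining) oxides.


Sum the three major oxides:
  SiO2 + Na2O + CaO = 74.3 + 12.6 + 10.9 = 97.8%
Subtract from 100%:
  Others = 100 - 97.8 = 2.2%

2.2%


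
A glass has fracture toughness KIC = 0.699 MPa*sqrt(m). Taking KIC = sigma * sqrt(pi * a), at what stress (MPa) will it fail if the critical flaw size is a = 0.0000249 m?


Rearrange KIC = sigma * sqrt(pi * a):
  sigma = KIC / sqrt(pi * a)
  sqrt(pi * 0.0000249) = 0.008845
  sigma = 0.699 / 0.008845 = 79.03 MPa

79.03 MPa


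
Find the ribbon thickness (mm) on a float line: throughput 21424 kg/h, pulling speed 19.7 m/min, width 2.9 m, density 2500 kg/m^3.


Ribbon cross-section from mass balance:
  Volume rate = throughput / density = 21424 / 2500 = 8.5696 m^3/h
  thickness = volume rate / (speed * 60 * width), i.e.
  thickness = throughput / (60 * speed * width * density) * 1000
  thickness = 21424 / (60 * 19.7 * 2.9 * 2500) * 1000 = 2.5 mm

2.5 mm


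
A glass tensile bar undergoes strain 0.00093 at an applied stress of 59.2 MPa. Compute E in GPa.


Young's modulus: E = stress / strain
  E = 59.2 MPa / 0.00093 = 63655.91 MPa
Convert to GPa: 63655.91 / 1000 = 63.66 GPa

63.66 GPa


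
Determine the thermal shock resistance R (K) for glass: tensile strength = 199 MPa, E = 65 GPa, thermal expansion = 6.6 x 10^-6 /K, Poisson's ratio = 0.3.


Thermal shock resistance: R = sigma * (1 - nu) / (E * alpha)
  Numerator = 199 * (1 - 0.3) = 139.3
  Denominator = 65 * 1000 * (6.6 x 10^-6) = 0.429
  R = 139.3 / 0.429 = 324.7 K

324.7 K


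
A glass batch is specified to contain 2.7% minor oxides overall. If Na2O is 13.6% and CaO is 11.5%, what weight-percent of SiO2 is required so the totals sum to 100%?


Known pieces sum to 100%:
  SiO2 = 100 - (others + Na2O + CaO)
  SiO2 = 100 - (2.7 + 13.6 + 11.5) = 72.2%

72.2%


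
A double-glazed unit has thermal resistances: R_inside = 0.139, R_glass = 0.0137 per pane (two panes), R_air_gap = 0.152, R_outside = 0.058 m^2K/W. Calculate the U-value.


Total thermal resistance (series):
  R_total = R_in + R_glass + R_air + R_glass + R_out
  R_total = 0.139 + 0.0137 + 0.152 + 0.0137 + 0.058 = 0.3764 m^2K/W
U-value = 1 / R_total = 1 / 0.3764 = 2.657 W/m^2K

2.657 W/m^2K


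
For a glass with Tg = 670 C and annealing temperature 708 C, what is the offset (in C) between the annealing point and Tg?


Offset = T_anneal - Tg:
  offset = 708 - 670 = 38 C

38 C


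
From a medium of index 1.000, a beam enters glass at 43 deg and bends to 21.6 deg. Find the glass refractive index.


Apply Snell's law: n1 * sin(theta1) = n2 * sin(theta2)
  n2 = n1 * sin(theta1) / sin(theta2)
  sin(43) = 0.681998
  sin(21.6) = 0.368125
  n2 = 1.000 * 0.681998 / 0.368125 = 1.8526

1.8526


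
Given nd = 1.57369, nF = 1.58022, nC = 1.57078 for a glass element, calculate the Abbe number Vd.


Abbe number formula: Vd = (nd - 1) / (nF - nC)
  nd - 1 = 1.57369 - 1 = 0.57369
  nF - nC = 1.58022 - 1.57078 = 0.00944
  Vd = 0.57369 / 0.00944 = 60.77

60.77


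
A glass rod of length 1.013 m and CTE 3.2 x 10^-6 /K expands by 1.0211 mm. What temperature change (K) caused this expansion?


Rearrange dL = alpha * L0 * dT for dT:
  dT = dL / (alpha * L0)
  dL (m) = 1.0211 / 1000 = 0.0010211
  dT = 0.0010211 / ((3.2 x 10^-6) * 1.013) = 315.0 K

315.0 K


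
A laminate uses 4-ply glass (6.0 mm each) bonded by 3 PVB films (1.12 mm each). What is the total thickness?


Total thickness = glass contribution + PVB contribution
  Glass: 4 * 6.0 = 24.0 mm
  PVB: 3 * 1.12 = 3.36 mm
  Total = 24.0 + 3.36 = 27.36 mm

27.36 mm


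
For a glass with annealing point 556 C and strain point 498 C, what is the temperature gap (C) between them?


Gap = T_anneal - T_strain:
  gap = 556 - 498 = 58 C

58 C


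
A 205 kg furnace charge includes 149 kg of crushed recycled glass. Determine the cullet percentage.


Cullet ratio = (cullet mass / total batch mass) * 100
  Ratio = 149 / 205 * 100 = 72.68%

72.68%


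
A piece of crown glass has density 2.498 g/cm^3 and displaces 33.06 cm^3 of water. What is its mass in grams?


Rearrange rho = m / V:
  m = rho * V
  m = 2.498 * 33.06 = 82.584 g

82.584 g


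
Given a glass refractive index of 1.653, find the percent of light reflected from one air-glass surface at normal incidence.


Fresnel reflectance at normal incidence:
  R = ((n - 1)/(n + 1))^2
  (n - 1)/(n + 1) = (1.653 - 1)/(1.653 + 1) = 0.246136
  R = 0.246136^2 = 0.0605829
  R(%) = 0.0605829 * 100 = 6.058%

6.058%


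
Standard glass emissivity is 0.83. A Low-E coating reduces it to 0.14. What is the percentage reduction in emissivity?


Percentage reduction = (1 - coated/uncoated) * 100
  Ratio = 0.14 / 0.83 = 0.1687
  Reduction = (1 - 0.1687) * 100 = 83.1%

83.1%


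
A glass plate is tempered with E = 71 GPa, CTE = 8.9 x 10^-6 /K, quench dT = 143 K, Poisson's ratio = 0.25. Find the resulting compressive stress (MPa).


Tempering stress: sigma = E * alpha * dT / (1 - nu)
  E (MPa) = 71 * 1000 = 71000
  Numerator = 71000 * (8.9 x 10^-6) * 143 = 90.3617
  Denominator = 1 - 0.25 = 0.75
  sigma = 90.3617 / 0.75 = 120.5 MPa

120.5 MPa


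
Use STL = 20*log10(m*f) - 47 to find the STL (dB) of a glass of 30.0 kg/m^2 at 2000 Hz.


Mass law: STL = 20 * log10(m * f) - 47
  m * f = 30.0 * 2000 = 60000
  log10(60000) = 4.77815
  STL = 20 * 4.77815 - 47 = 95.563 - 47 = 48.6 dB

48.6 dB


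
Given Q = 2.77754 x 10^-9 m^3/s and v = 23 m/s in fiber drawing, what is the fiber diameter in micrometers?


Cross-sectional area from continuity:
  A = Q / v = 2.77754 x 10^-9 / 23 = 1.207626 x 10^-10 m^2
Diameter from circular cross-section:
  d = sqrt(4A / pi) * 10^6 (m -> um)
  d = sqrt(4 * 1.207626 x 10^-10 / pi) * 10^6 = 12.4 um

12.4 um


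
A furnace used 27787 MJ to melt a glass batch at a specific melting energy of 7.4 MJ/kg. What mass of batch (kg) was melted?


Rearrange E = m * s for m:
  m = E / s
  m = 27787 / 7.4 = 3755.0 kg

3755.0 kg


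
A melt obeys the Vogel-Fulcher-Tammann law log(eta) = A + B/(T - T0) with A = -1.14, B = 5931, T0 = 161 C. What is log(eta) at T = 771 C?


VFT equation: log(eta) = A + B / (T - T0)
  T - T0 = 771 - 161 = 610
  B / (T - T0) = 5931 / 610 = 9.723
  log(eta) = -1.14 + 9.723 = 8.583

8.583


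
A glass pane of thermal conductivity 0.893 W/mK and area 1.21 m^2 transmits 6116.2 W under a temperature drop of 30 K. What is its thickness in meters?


Fourier's law: t = k * A * dT / Q
  t = 0.893 * 1.21 * 30 / 6116.2
  t = 32.4159 / 6116.2 = 0.0053 m

0.0053 m


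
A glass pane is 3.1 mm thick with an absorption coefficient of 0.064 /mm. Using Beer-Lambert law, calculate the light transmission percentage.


Beer-Lambert law: T = exp(-alpha * thickness)
  exponent = -0.064 * 3.1 = -0.1984
  T = exp(-0.1984) = 0.82
  Percentage = 0.82 * 100 = 82.0%

82.0%


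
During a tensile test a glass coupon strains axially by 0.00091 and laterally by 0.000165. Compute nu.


Poisson's ratio: nu = lateral strain / axial strain
  nu = 0.000165 / 0.00091 = 0.1813

0.1813


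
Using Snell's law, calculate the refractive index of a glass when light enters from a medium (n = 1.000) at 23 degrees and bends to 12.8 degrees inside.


Apply Snell's law: n1 * sin(theta1) = n2 * sin(theta2)
  n2 = n1 * sin(theta1) / sin(theta2)
  sin(23) = 0.390731
  sin(12.8) = 0.221548
  n2 = 1.000 * 0.390731 / 0.221548 = 1.7636

1.7636


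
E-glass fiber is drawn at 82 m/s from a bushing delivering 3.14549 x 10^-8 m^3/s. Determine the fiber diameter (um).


Cross-sectional area from continuity:
  A = Q / v = 3.14549 x 10^-8 / 82 = 3.835963 x 10^-10 m^2
Diameter from circular cross-section:
  d = sqrt(4A / pi) * 10^6 (m -> um)
  d = sqrt(4 * 3.835963 x 10^-10 / pi) * 10^6 = 22.1 um

22.1 um


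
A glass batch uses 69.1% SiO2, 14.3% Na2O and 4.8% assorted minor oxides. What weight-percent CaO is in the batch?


Pieces sum to 100%:
  CaO = 100 - (SiO2 + Na2O + others)
  CaO = 100 - (69.1 + 14.3 + 4.8) = 11.8%

11.8%


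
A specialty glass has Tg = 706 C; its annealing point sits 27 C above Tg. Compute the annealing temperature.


The annealing temperature is Tg plus the offset:
  T_anneal = 706 + 27 = 733 C

733 C


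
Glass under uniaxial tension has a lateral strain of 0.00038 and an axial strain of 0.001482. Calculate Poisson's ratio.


Poisson's ratio: nu = lateral strain / axial strain
  nu = 0.00038 / 0.001482 = 0.2564

0.2564


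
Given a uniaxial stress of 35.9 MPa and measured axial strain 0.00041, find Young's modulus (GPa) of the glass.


Young's modulus: E = stress / strain
  E = 35.9 MPa / 0.00041 = 87560.98 MPa
Convert to GPa: 87560.98 / 1000 = 87.56 GPa

87.56 GPa


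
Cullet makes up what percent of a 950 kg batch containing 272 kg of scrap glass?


Cullet ratio = (cullet mass / total batch mass) * 100
  Ratio = 272 / 950 * 100 = 28.63%

28.63%


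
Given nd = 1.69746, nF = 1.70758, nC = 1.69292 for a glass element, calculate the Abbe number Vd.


Abbe number formula: Vd = (nd - 1) / (nF - nC)
  nd - 1 = 1.69746 - 1 = 0.69746
  nF - nC = 1.70758 - 1.69292 = 0.01466
  Vd = 0.69746 / 0.01466 = 47.58

47.58


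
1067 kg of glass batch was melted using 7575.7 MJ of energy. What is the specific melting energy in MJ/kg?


Rearrange E = m * s for s:
  s = E / m
  s = 7575.7 / 1067 = 7.1 MJ/kg

7.1 MJ/kg


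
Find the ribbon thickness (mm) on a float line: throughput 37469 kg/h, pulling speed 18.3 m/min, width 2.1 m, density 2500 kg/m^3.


Ribbon cross-section from mass balance:
  Volume rate = throughput / density = 37469 / 2500 = 14.9876 m^3/h
  thickness = volume rate / (speed * 60 * width), i.e.
  thickness = throughput / (60 * speed * width * density) * 1000
  thickness = 37469 / (60 * 18.3 * 2.1 * 2500) * 1000 = 6.5 mm

6.5 mm


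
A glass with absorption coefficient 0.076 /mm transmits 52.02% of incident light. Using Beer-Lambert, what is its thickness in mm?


Rearrange T = exp(-alpha * thickness):
  thickness = -ln(T) / alpha
  T = 52.02/100 = 0.5202
  ln(T) = -0.65354
  -ln(T) = 0.65354
  thickness = 0.65354 / 0.076 = 8.6 mm

8.6 mm


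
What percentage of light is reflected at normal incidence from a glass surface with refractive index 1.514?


Fresnel reflectance at normal incidence:
  R = ((n - 1)/(n + 1))^2
  (n - 1)/(n + 1) = (1.514 - 1)/(1.514 + 1) = 0.204455
  R = 0.204455^2 = 0.0418018
  R(%) = 0.0418018 * 100 = 4.18%

4.18%


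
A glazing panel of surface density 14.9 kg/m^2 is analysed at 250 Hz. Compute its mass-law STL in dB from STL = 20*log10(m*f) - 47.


Mass law: STL = 20 * log10(m * f) - 47
  m * f = 14.9 * 250 = 3725
  log10(3725) = 3.57113
  STL = 20 * 3.57113 - 47 = 71.4226 - 47 = 24.4 dB

24.4 dB


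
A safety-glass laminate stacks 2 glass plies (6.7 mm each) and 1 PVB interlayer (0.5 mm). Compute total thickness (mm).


Total thickness = glass contribution + PVB contribution
  Glass: 2 * 6.7 = 13.4 mm
  PVB: 1 * 0.5 = 0.5 mm
  Total = 13.4 + 0.5 = 13.9 mm

13.9 mm


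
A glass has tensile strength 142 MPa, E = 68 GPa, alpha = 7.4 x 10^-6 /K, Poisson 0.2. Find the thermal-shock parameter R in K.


Thermal shock resistance: R = sigma * (1 - nu) / (E * alpha)
  Numerator = 142 * (1 - 0.2) = 113.6
  Denominator = 68 * 1000 * (7.4 x 10^-6) = 0.5032
  R = 113.6 / 0.5032 = 225.8 K

225.8 K


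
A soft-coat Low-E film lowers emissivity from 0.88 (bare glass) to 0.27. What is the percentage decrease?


Percentage reduction = (1 - coated/uncoated) * 100
  Ratio = 0.27 / 0.88 = 0.3068
  Reduction = (1 - 0.3068) * 100 = 69.3%

69.3%


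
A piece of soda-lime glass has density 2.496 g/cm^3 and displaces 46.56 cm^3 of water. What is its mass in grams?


Rearrange rho = m / V:
  m = rho * V
  m = 2.496 * 46.56 = 116.214 g

116.214 g


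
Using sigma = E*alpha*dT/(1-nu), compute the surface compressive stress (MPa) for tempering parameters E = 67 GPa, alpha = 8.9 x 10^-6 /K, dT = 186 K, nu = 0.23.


Tempering stress: sigma = E * alpha * dT / (1 - nu)
  E (MPa) = 67 * 1000 = 67000
  Numerator = 67000 * (8.9 x 10^-6) * 186 = 110.9118
  Denominator = 1 - 0.23 = 0.77
  sigma = 110.9118 / 0.77 = 144.0 MPa

144.0 MPa


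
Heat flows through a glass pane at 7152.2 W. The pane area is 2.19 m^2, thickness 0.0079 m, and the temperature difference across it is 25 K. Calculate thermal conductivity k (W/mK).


Fourier's law rearranged: k = Q * t / (A * dT)
  Numerator = 7152.2 * 0.0079 = 56.50238
  Denominator = 2.19 * 25 = 54.75
  k = 56.50238 / 54.75 = 1.032 W/mK

1.032 W/mK


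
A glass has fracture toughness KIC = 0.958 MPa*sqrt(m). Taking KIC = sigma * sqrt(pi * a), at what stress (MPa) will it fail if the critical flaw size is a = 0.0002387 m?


Rearrange KIC = sigma * sqrt(pi * a):
  sigma = KIC / sqrt(pi * a)
  sqrt(pi * 0.0002387) = 0.027384
  sigma = 0.958 / 0.027384 = 34.98 MPa

34.98 MPa


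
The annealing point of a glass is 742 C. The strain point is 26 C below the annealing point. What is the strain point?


Strain point = annealing point - difference:
  T_strain = 742 - 26 = 716 C

716 C


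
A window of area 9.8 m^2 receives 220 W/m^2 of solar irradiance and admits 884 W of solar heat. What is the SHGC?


Rearrange Q = Area * SHGC * Irradiance:
  SHGC = Q / (Area * Irradiance)
  SHGC = 884 / (9.8 * 220) = 0.41

0.41


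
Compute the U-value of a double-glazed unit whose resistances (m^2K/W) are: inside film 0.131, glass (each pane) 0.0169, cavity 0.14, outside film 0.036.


Total thermal resistance (series):
  R_total = R_in + R_glass + R_air + R_glass + R_out
  R_total = 0.131 + 0.0169 + 0.14 + 0.0169 + 0.036 = 0.3408 m^2K/W
U-value = 1 / R_total = 1 / 0.3408 = 2.934 W/m^2K

2.934 W/m^2K


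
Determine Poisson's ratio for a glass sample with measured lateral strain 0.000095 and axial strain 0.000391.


Poisson's ratio: nu = lateral strain / axial strain
  nu = 0.000095 / 0.000391 = 0.243

0.243


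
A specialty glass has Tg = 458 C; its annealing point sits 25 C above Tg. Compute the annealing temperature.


The annealing temperature is Tg plus the offset:
  T_anneal = 458 + 25 = 483 C

483 C


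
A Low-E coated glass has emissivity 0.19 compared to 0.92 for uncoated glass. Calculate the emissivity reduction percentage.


Percentage reduction = (1 - coated/uncoated) * 100
  Ratio = 0.19 / 0.92 = 0.2065
  Reduction = (1 - 0.2065) * 100 = 79.3%

79.3%


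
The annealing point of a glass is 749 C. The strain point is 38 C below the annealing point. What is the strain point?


Strain point = annealing point - difference:
  T_strain = 749 - 38 = 711 C

711 C


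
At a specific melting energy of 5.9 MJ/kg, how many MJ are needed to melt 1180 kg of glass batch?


Total energy = mass * specific energy
  E = 1180 * 5.9 = 6962 MJ

6962 MJ


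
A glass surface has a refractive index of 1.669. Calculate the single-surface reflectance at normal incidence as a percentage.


Fresnel reflectance at normal incidence:
  R = ((n - 1)/(n + 1))^2
  (n - 1)/(n + 1) = (1.669 - 1)/(1.669 + 1) = 0.250656
  R = 0.250656^2 = 0.0628284
  R(%) = 0.0628284 * 100 = 6.283%

6.283%


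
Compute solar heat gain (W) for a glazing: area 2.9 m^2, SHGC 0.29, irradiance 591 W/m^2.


Solar heat gain: Q = Area * SHGC * Irradiance
  Q = 2.9 * 0.29 * 591 = 497 W

497 W


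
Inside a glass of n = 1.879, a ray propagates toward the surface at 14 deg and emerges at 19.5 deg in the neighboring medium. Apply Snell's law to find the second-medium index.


Apply Snell's law: n1 * sin(theta1) = n2 * sin(theta2)
  n2 = n1 * sin(theta1) / sin(theta2)
  sin(14) = 0.241922
  sin(19.5) = 0.333807
  n2 = 1.879 * 0.241922 / 0.333807 = 1.3618

1.3618


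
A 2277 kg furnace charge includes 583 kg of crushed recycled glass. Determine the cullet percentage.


Cullet ratio = (cullet mass / total batch mass) * 100
  Ratio = 583 / 2277 * 100 = 25.6%

25.6%


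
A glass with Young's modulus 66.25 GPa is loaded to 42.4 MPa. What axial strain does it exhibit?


Rearrange E = sigma / epsilon:
  epsilon = sigma / E
  E (MPa) = 66.25 * 1000 = 66250
  epsilon = 42.4 / 66250 = 0.00064

0.00064


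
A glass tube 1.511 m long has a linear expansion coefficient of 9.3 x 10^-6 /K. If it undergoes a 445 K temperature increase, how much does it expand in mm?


Thermal expansion formula: dL = alpha * L0 * dT
  dL = (9.3 x 10^-6) * 1.511 * 445 = 0.00625327 m
Convert to mm: 0.00625327 * 1000 = 6.2533 mm

6.2533 mm


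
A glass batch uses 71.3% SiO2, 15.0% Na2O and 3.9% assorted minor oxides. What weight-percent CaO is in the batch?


Pieces sum to 100%:
  CaO = 100 - (SiO2 + Na2O + others)
  CaO = 100 - (71.3 + 15.0 + 3.9) = 9.8%

9.8%
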